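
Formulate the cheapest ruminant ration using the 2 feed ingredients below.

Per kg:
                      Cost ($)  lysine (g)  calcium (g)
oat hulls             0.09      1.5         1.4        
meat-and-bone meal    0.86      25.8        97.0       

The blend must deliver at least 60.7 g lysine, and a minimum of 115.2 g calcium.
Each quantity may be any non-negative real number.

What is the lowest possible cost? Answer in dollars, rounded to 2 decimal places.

$2.02

This is a linear program. Let x1 = kg of oat hulls, x2 = kg of meat-and-bone meal.
Minimize 0.09x1 + 0.86x2 s.t.:
  1.5x1 + 25.8x2 ≥ 60.7   (lysine)
  1.4x1 + 97x2 ≥ 115.2   (calcium)
  x1, x2 ≥ 0.
The optimal basis is {meat-and-bone meal}; oat hulls drops out. There the lysine constraint is tight.
That vertex is x2 = 2.353.
Total cost: 0.86·2.353 = 2.0236.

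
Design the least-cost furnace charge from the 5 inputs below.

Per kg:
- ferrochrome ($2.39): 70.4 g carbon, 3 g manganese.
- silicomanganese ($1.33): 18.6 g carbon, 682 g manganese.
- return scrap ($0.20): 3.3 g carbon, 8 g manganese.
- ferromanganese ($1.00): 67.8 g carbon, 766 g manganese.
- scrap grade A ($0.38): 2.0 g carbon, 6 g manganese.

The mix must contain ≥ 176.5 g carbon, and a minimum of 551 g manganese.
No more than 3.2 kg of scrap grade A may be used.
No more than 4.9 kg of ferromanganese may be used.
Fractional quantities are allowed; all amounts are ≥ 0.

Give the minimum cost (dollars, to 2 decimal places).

Set it up as a linear program. Let x1 = kg of ferrochrome, x2 = kg of silicomanganese, x3 = kg of return scrap, x4 = kg of ferromanganese, x5 = kg of scrap grade A.
min 2.39x1 + 1.33x2 + 0.2x3 + 1x4 + 0.38x5 subject to:
  70.4x1 + 18.6x2 + 3.3x3 + 67.8x4 + 2x5 ≥ 176.5   (carbon)
  3x1 + 682x2 + 8x3 + 766x4 + 6x5 ≥ 551   (manganese)
  x5 ≤ 3.2
  x4 ≤ 4.9
  x1, x2, x3, x4, x5 ≥ 0.
At the optimum only ferromanganese is positive (ferrochrome, silicomanganese, return scrap, scrap grade A = 0). The carbon requirement is met with equality.
So ferromanganese = 2.603 kg.
Hence cost = 1·2.603 = $2.6030.

$2.60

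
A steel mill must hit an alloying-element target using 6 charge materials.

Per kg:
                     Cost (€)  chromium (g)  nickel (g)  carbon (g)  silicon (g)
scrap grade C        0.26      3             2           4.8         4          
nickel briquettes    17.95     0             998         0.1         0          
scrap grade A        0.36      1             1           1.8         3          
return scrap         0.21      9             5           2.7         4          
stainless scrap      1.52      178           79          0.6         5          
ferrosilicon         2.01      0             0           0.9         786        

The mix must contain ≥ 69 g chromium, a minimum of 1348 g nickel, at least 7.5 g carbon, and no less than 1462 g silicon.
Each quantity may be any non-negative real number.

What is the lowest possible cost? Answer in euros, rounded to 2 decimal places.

Let x1 = kg of scrap grade C, x2 = kg of nickel briquettes, x3 = kg of scrap grade A, x4 = kg of return scrap, x5 = kg of stainless scrap, x6 = kg of ferrosilicon.
Minimise 0.26x1 + 17.95x2 + 0.36x3 + 0.21x4 + 1.52x5 + 2.01x6 s.t.:
  3x1 + 1x3 + 9x4 + 178x5 ≥ 69   (chromium)
  2x1 + 998x2 + 1x3 + 5x4 + 79x5 ≥ 1348   (nickel)
  4.8x1 + 0.1x2 + 1.8x3 + 2.7x4 + 0.6x5 + 0.9x6 ≥ 7.5   (carbon)
  4x1 + 3x3 + 4x4 + 5x5 + 786x6 ≥ 1462   (silicon)
  x1, x2, x3, x4, x5, x6 ≥ 0.
At the optimum only nickel briquettes, return scrap, stainless scrap, ferrosilicon are positive (scrap grade C, scrap grade A = 0). There the chromium, nickel, carbon, silicon constraints are tight.
Solving gives x2 = 1.318, x4 = 2.05, x5 = 0.284, x6 = 1.848.
Cost = 17.95·1.318 + 0.21·2.05 + 1.52·0.284 + 2.01·1.848 = 28.2348.

€28.23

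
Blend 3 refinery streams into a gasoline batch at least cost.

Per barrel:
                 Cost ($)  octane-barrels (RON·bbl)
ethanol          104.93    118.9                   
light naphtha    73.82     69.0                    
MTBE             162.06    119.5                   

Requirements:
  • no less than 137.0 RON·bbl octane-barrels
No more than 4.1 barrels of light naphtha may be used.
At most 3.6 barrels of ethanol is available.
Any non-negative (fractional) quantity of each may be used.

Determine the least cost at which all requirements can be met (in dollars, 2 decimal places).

$120.90

Set it up as a linear program. Let x1 = barrels of ethanol, x2 = barrels of light naphtha, x3 = barrels of MTBE.
Minimize 104.93x1 + 73.82x2 + 162.06x3 s.t.:
  118.9x1 + 69x2 + 119.5x3 ≥ 137   (octane-barrels)
  x2 ≤ 4.1
  x1 ≤ 3.6
  x1, x2, x3 ≥ 0.
At the optimum only ethanol is positive (light naphtha, MTBE = 0). The octane-barrels requirement is met with equality.
So ethanol = 1.1522 barrels.
Cost = 104.93·1.1522 = 120.9003.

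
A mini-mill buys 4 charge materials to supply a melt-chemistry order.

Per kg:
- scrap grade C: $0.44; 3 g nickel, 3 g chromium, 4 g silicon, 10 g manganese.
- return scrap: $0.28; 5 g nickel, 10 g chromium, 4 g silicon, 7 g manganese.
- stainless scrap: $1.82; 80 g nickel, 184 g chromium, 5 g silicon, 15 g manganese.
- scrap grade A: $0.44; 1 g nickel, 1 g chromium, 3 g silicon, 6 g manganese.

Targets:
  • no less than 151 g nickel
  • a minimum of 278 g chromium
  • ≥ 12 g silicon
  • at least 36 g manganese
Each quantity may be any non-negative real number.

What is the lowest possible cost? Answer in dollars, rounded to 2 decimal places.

Set it up as a linear program. Let x1 = kg of scrap grade C, x2 = kg of return scrap, x3 = kg of stainless scrap, x4 = kg of scrap grade A.
Minimize 0.44x1 + 0.28x2 + 1.82x3 + 0.44x4 subject to:
  3x1 + 5x2 + 80x3 + 1x4 ≥ 151   (nickel)
  3x1 + 10x2 + 184x3 + 1x4 ≥ 278   (chromium)
  4x1 + 4x2 + 5x3 + 3x4 ≥ 12   (silicon)
  10x1 + 7x2 + 15x3 + 6x4 ≥ 36   (manganese)
  x1, x2, x3, x4 ≥ 0.
The cheapest feasible vertex uses only return scrap, stainless scrap; scrap grade C, scrap grade A are not used. Binding constraints: nickel and manganese.
Optimal quantities: return scrap = 1.268 kg, stainless scrap = 1.808 kg.
Objective = 0.28·1.268 + 1.82·1.808 = 3.6456.

$3.65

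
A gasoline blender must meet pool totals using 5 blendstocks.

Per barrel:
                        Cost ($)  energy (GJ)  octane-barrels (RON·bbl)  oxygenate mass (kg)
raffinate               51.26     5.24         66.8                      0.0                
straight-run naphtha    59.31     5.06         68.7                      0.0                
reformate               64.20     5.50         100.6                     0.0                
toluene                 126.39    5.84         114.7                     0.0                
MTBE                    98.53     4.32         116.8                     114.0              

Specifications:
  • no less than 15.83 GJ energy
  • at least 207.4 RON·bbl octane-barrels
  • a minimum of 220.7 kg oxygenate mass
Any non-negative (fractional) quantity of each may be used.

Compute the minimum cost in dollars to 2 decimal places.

Set it up as a linear program. Let x1 = barrels of raffinate, x2 = barrels of straight-run naphtha, x3 = barrels of reformate, x4 = barrels of toluene, x5 = barrels of MTBE.
Minimise 51.26x1 + 59.31x2 + 64.2x3 + 126.39x4 + 98.53x5 s.t.:
  5.24x1 + 5.06x2 + 5.5x3 + 5.84x4 + 4.32x5 ≥ 15.83   (energy)
  66.8x1 + 68.7x2 + 100.6x3 + 114.7x4 + 116.8x5 ≥ 207.4   (octane-barrels)
  114x5 ≥ 220.7   (oxygenate mass)
  x1, x2, x3, x4, x5 ≥ 0.
At the optimum only raffinate, MTBE are positive (straight-run naphtha, reformate, toluene = 0). Binding constraints: energy and oxygenate mass.
Solving gives x1 = 1.4249, x5 = 1.936.
Hence cost = 51.26·1.4249 + 98.53·1.936 = $263.7945.

$263.79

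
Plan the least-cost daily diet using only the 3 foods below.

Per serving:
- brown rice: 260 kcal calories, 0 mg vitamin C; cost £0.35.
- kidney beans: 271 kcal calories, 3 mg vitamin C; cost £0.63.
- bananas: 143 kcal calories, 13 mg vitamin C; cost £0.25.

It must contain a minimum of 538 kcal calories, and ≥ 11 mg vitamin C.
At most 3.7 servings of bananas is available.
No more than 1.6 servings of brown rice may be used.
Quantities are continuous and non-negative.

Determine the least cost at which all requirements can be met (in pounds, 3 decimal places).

This is a linear program. Let x1 = servings of brown rice, x2 = servings of kidney beans, x3 = servings of bananas.
Minimise 0.35x1 + 0.63x2 + 0.25x3 subject to:
  260x1 + 271x2 + 143x3 ≥ 538   (calories)
  3x2 + 13x3 ≥ 11   (vitamin C)
  x3 ≤ 3.7
  x1 ≤ 1.6
  x1, x2, x3 ≥ 0.
The minimum-cost mix takes nothing from kidney beans — only brown rice, bananas. Binding constraints: calories and the brown rice cap.
So brown rice = 1.6 servings, bananas = 0.8531 servings.
Total cost: 0.35·1.6 + 0.25·0.8531 = 0.77328.

£0.773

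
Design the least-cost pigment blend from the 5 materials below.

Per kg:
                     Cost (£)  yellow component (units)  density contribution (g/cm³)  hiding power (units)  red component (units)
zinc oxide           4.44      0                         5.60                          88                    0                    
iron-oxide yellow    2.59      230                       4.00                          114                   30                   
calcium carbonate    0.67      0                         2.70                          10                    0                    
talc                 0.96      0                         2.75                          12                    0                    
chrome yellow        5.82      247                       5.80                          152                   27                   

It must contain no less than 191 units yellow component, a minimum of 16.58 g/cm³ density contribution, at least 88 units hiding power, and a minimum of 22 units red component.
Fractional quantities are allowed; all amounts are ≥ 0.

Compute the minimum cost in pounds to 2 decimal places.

Let x1 = kg of zinc oxide, x2 = kg of iron-oxide yellow, x3 = kg of calcium carbonate, x4 = kg of talc, x5 = kg of chrome yellow.
Minimize 4.44x1 + 2.59x2 + 0.67x3 + 0.96x4 + 5.82x5 with:
  230x2 + 247x5 ≥ 191   (yellow component)
  5.6x1 + 4x2 + 2.7x3 + 2.75x4 + 5.8x5 ≥ 16.58   (density contribution)
  88x1 + 114x2 + 10x3 + 12x4 + 152x5 ≥ 88   (hiding power)
  30x2 + 27x5 ≥ 22   (red component)
  x1, x2, x3, x4, x5 ≥ 0.
The optimal basis is {iron-oxide yellow, calcium carbonate}; zinc oxide, talc, chrome yellow drop out. The yellow component and density contribution requirements are met with equality.
That vertex is x2 = 0.8304, x3 = 4.91.
Cost = 2.59·0.8304 + 0.67·4.91 = 5.4404.

£5.44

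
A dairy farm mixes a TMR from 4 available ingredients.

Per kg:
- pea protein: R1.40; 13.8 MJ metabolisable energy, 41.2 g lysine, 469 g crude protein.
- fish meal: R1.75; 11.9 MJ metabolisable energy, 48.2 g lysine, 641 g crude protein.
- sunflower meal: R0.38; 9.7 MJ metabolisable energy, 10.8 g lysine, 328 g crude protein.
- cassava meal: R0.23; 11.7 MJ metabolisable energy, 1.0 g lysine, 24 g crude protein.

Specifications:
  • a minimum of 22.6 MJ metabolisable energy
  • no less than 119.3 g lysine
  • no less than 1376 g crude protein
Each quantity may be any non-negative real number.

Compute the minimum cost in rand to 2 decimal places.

R4.06

Set it up as a linear program. Let x1 = kg of pea protein, x2 = kg of fish meal, x3 = kg of sunflower meal, x4 = kg of cassava meal.
min 1.4x1 + 1.75x2 + 0.38x3 + 0.23x4 subject to:
  13.8x1 + 11.9x2 + 9.7x3 + 11.7x4 ≥ 22.6   (metabolisable energy)
  41.2x1 + 48.2x2 + 10.8x3 + 1x4 ≥ 119.3   (lysine)
  469x1 + 641x2 + 328x3 + 24x4 ≥ 1376   (crude protein)
  x1, x2, x3, x4 ≥ 0.
The minimum-cost mix takes nothing from fish meal, cassava meal — only pea protein, sunflower meal. Binding constraints: lysine and crude protein.
Solving gives x1 = 2.873, x3 = 0.08753.
Total cost: 1.4·2.873 + 0.38·0.08753 = 4.0555.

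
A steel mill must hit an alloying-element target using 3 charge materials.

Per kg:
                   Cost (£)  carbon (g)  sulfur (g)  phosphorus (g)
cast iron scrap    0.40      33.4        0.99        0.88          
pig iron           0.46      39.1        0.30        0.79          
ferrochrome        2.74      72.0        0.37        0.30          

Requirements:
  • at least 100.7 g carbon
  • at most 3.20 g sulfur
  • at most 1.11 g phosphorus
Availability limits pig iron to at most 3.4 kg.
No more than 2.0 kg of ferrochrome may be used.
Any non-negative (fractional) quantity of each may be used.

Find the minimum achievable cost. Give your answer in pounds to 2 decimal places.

Set it up as a linear program. Let x1 = kg of cast iron scrap, x2 = kg of pig iron, x3 = kg of ferrochrome.
min 0.4x1 + 0.46x2 + 2.74x3 with:
  33.4x1 + 39.1x2 + 72x3 ≥ 100.7   (carbon)
  0.99x1 + 0.3x2 + 0.37x3 ≤ 3.2   (sulfur)
  0.88x1 + 0.79x2 + 0.3x3 ≤ 1.11   (phosphorus)
  x2 ≤ 3.4
  x3 ≤ 2
  x1, x2, x3 ≥ 0.
The minimum-cost mix takes nothing from cast iron scrap — only pig iron, ferrochrome. The carbon and phosphorus requirements are met with equality.
Optimal quantities: pig iron = 1.101 kg, ferrochrome = 0.8007 kg.
Total cost: 0.46·1.101 + 2.74·0.8007 = 2.7004.

£2.70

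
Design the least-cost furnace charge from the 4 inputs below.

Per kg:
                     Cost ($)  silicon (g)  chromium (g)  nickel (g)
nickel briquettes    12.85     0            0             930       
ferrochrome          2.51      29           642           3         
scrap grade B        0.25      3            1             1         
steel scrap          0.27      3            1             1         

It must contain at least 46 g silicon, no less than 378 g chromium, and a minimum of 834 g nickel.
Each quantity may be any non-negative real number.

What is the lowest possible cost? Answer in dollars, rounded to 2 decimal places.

Let x1 = kg of nickel briquettes, x2 = kg of ferrochrome, x3 = kg of scrap grade B, x4 = kg of steel scrap.
min 12.85x1 + 2.51x2 + 0.25x3 + 0.27x4 with:
  29x2 + 3x3 + 3x4 ≥ 46   (silicon)
  642x2 + 1x3 + 1x4 ≥ 378   (chromium)
  930x1 + 3x2 + 1x3 + 1x4 ≥ 834   (nickel)
  x1, x2, x3, x4 ≥ 0.
The minimum-cost mix takes nothing from steel scrap — only nickel briquettes, ferrochrome, scrap grade B. Binding constraints: silicon, chromium, nickel.
That vertex is x1 = 0.8844, x2 = 0.5735, x3 = 9.789.
Hence cost = 12.85·0.8844 + 2.51·0.5735 + 0.25·9.789 = $15.2513.

$15.25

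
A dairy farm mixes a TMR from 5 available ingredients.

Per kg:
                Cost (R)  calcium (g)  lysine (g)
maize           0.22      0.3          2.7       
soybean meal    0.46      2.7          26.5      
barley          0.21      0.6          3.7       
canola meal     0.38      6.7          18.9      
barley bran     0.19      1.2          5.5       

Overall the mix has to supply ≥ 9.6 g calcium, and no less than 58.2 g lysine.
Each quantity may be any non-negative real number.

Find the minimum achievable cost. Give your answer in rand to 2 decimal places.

R1.05

Let x1 = kg of maize, x2 = kg of soybean meal, x3 = kg of barley, x4 = kg of canola meal, x5 = kg of barley bran.
Minimise 0.22x1 + 0.46x2 + 0.21x3 + 0.38x4 + 0.19x5 s.t.:
  0.3x1 + 2.7x2 + 0.6x3 + 6.7x4 + 1.2x5 ≥ 9.6   (calcium)
  2.7x1 + 26.5x2 + 3.7x3 + 18.9x4 + 5.5x5 ≥ 58.2   (lysine)
  x1, x2, x3, x4, x5 ≥ 0.
The cheapest feasible vertex uses only soybean meal, canola meal; maize, barley, barley bran are not used. Binding constraints: calcium and lysine.
Solving gives x2 = 1.648, x4 = 0.7687.
Objective = 0.46·1.648 + 0.38·0.7687 = 1.0502.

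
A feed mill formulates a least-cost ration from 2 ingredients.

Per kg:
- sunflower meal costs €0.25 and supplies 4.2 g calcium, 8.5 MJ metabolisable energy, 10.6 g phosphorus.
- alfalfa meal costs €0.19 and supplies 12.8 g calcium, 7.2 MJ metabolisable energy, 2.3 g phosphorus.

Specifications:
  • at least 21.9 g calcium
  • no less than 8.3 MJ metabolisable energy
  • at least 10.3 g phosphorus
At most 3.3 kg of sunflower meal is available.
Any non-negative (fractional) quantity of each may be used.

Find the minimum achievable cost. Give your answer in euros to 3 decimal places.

€0.446

Let x1 = kg of sunflower meal, x2 = kg of alfalfa meal.
min 0.25x1 + 0.19x2 subject to:
  4.2x1 + 12.8x2 ≥ 21.9   (calcium)
  8.5x1 + 7.2x2 ≥ 8.3   (metabolisable energy)
  10.6x1 + 2.3x2 ≥ 10.3   (phosphorus)
  x1 ≤ 3.3
  x1, x2 ≥ 0.
Both inputs are positive at the optimum. There the calcium and phosphorus constraints are tight.
So sunflower meal = 0.6465 kg, alfalfa meal = 1.499 kg.
Total cost: 0.25·0.6465 + 0.19·1.499 = 0.44644.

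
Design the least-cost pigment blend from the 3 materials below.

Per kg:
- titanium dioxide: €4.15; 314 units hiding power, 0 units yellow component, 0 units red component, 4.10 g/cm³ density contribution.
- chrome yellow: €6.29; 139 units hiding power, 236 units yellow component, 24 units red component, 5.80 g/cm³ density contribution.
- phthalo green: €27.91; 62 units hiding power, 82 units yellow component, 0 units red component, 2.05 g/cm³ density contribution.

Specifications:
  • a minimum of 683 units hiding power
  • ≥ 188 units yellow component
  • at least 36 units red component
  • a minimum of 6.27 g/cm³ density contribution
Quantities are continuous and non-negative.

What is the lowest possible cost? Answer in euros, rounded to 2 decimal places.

Treat it as an LP. Let x1 = kg of titanium dioxide, x2 = kg of chrome yellow, x3 = kg of phthalo green.
Minimise 4.15x1 + 6.29x2 + 27.91x3 with:
  314x1 + 139x2 + 62x3 ≥ 683   (hiding power)
  236x2 + 82x3 ≥ 188   (yellow component)
  24x2 ≥ 36   (red component)
  4.1x1 + 5.8x2 + 2.05x3 ≥ 6.27   (density contribution)
  x1, x2, x3 ≥ 0.
The minimum-cost mix takes nothing from phthalo green — only titanium dioxide, chrome yellow. Binding constraints: hiding power and red component.
Optimal quantities: titanium dioxide = 1.511 kg, chrome yellow = 1.5 kg.
Cost = 4.15·1.511 + 6.29·1.5 = 15.7057.

€15.71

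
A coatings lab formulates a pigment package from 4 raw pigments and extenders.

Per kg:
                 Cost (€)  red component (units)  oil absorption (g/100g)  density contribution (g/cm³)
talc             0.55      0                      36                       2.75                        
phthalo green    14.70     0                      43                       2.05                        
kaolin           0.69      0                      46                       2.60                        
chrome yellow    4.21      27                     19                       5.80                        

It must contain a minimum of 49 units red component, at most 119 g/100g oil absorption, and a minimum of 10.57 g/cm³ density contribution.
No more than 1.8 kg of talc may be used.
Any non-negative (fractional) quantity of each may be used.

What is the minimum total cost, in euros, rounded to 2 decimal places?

Let x1 = kg of talc, x2 = kg of phthalo green, x3 = kg of kaolin, x4 = kg of chrome yellow.
Minimize 0.55x1 + 14.7x2 + 0.69x3 + 4.21x4 with:
  27x4 ≥ 49   (red component)
  36x1 + 43x2 + 46x3 + 19x4 ≤ 119   (oil absorption)
  2.75x1 + 2.05x2 + 2.6x3 + 5.8x4 ≥ 10.57   (density contribution)
  x1 ≤ 1.8
  x1, x2, x3, x4 ≥ 0.
The optimal basis is {talc, chrome yellow}; phthalo green, kaolin drop out. The red component and density contribution requirements are met with equality.
Solving gives x1 = 0.01603, x4 = 1.815.
Cost = 0.55·0.01603 + 4.21·1.815 = 7.6500.

€7.65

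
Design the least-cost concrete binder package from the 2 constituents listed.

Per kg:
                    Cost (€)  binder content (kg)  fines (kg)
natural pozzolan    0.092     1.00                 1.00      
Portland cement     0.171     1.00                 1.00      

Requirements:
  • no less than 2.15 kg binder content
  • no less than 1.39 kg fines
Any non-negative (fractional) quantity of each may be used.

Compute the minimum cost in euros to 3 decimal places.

€0.198

Let x1 = kg of natural pozzolan, x2 = kg of Portland cement.
min 0.092x1 + 0.171x2 with:
  1x1 + 1x2 ≥ 2.15   (binder content)
  1x1 + 1x2 ≥ 1.39   (fines)
  x1, x2 ≥ 0.
The minimum-cost mix takes nothing from Portland cement — only natural pozzolan. There the binder content constraint is tight.
Solving gives x1 = 2.15.
Objective = 0.092·2.15 = 0.19780.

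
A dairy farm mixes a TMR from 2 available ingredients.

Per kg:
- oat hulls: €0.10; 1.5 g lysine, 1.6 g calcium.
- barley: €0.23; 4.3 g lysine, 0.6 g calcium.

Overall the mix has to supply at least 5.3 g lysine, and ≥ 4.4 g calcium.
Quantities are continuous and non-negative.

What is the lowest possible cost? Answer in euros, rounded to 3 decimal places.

Set it up as a linear program. Let x1 = kg of oat hulls, x2 = kg of barley.
Minimise 0.1x1 + 0.23x2 s.t.:
  1.5x1 + 4.3x2 ≥ 5.3   (lysine)
  1.6x1 + 0.6x2 ≥ 4.4   (calcium)
  x1, x2 ≥ 0.
Both inputs are positive at the optimum. There the lysine and calcium constraints are tight.
Optimal quantities: oat hulls = 2.632 kg, barley = 0.3144 kg.
Objective = 0.1·2.632 + 0.23·0.3144 = 0.33551.

€0.336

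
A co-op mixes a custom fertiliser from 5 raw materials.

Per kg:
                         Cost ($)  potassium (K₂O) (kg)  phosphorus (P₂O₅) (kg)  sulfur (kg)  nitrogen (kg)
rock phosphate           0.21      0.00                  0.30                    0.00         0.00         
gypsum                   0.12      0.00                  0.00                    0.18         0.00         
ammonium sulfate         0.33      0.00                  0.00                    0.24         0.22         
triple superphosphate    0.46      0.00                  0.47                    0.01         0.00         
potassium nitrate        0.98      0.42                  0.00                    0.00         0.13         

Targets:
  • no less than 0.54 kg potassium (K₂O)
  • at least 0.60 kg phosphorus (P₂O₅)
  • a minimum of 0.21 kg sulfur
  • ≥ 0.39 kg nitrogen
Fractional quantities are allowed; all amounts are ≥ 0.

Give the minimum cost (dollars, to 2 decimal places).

This is a linear program. Let x1 = kg of rock phosphate, x2 = kg of gypsum, x3 = kg of ammonium sulfate, x4 = kg of triple superphosphate, x5 = kg of potassium nitrate.
Minimise 0.21x1 + 0.12x2 + 0.33x3 + 0.46x4 + 0.98x5 subject to:
  0.42x5 ≥ 0.54   (potassium (K₂O))
  0.3x1 + 0.47x4 ≥ 0.6   (phosphorus (P₂O₅))
  0.18x2 + 0.24x3 + 0.01x4 ≥ 0.21   (sulfur)
  0.22x3 + 0.13x5 ≥ 0.39   (nitrogen)
  x1, x2, x3, x4, x5 ≥ 0.
At the optimum only rock phosphate, ammonium sulfate, potassium nitrate are positive (gypsum, triple superphosphate = 0). There the potassium (K₂O), phosphorus (P₂O₅), nitrogen constraints are tight.
Solving gives x1 = 2, x3 = 1.013, x5 = 1.286.
Cost = 0.21·2 + 0.33·1.013 + 0.98·1.286 = 2.0146.

$2.01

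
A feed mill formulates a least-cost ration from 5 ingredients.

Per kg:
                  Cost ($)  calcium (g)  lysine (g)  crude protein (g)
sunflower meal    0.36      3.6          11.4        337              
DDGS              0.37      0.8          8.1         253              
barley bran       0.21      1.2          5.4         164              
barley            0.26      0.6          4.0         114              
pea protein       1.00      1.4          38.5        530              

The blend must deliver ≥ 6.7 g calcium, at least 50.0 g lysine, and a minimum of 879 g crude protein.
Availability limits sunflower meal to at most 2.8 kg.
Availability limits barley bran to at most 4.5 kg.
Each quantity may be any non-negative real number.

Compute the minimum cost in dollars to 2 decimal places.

Let x1 = kg of sunflower meal, x2 = kg of DDGS, x3 = kg of barley bran, x4 = kg of barley, x5 = kg of pea protein.
min 0.36x1 + 0.37x2 + 0.21x3 + 0.26x4 + 1x5 s.t.:
  3.6x1 + 0.8x2 + 1.2x3 + 0.6x4 + 1.4x5 ≥ 6.7   (calcium)
  11.4x1 + 8.1x2 + 5.4x3 + 4x4 + 38.5x5 ≥ 50   (lysine)
  337x1 + 253x2 + 164x3 + 114x4 + 530x5 ≥ 879   (crude protein)
  x1 ≤ 2.8
  x3 ≤ 4.5
  x1, x2, x3, x4, x5 ≥ 0.
At the optimum only sunflower meal, pea protein are positive (DDGS, barley bran, barley = 0). Binding constraints: calcium and lysine.
So sunflower meal = 1.533 kg, pea protein = 0.8449 kg.
Hence cost = 0.36·1.533 + 1·0.8449 = $1.3968.

$1.40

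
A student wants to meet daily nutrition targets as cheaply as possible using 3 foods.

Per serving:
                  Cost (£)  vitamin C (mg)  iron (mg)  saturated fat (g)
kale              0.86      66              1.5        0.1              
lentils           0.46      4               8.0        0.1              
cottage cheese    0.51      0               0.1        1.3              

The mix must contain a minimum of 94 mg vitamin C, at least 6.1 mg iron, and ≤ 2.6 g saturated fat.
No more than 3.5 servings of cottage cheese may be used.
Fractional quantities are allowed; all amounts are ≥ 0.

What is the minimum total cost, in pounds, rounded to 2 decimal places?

£1.43

Let x1 = servings of kale, x2 = servings of lentils, x3 = servings of cottage cheese.
Minimize 0.86x1 + 0.46x2 + 0.51x3 subject to:
  66x1 + 4x2 ≥ 94   (vitamin C)
  1.5x1 + 8x2 + 0.1x3 ≥ 6.1   (iron)
  0.1x1 + 0.1x2 + 1.3x3 ≤ 2.6   (saturated fat)
  x3 ≤ 3.5
  x1, x2, x3 ≥ 0.
The cheapest feasible vertex uses only kale, lentils; cottage cheese is not used. There the vitamin C and iron constraints are tight.
Solving gives x1 = 1.394, x2 = 0.5011.
Hence cost = 0.86·1.394 + 0.46·0.5011 = £1.4293.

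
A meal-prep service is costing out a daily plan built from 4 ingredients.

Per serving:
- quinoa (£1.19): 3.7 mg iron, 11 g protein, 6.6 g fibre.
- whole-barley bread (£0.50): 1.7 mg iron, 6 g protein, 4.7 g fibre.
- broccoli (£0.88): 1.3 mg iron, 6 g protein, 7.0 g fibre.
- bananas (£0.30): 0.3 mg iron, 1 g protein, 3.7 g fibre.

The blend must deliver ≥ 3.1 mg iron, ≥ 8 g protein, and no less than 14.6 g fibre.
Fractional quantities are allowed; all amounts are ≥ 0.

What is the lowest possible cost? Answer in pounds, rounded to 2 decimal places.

£1.36

Set it up as a linear program. Let x1 = servings of quinoa, x2 = servings of whole-barley bread, x3 = servings of broccoli, x4 = servings of bananas.
Minimize 1.19x1 + 0.5x2 + 0.88x3 + 0.3x4 with:
  3.7x1 + 1.7x2 + 1.3x3 + 0.3x4 ≥ 3.1   (iron)
  11x1 + 6x2 + 6x3 + 1x4 ≥ 8   (protein)
  6.6x1 + 4.7x2 + 7x3 + 3.7x4 ≥ 14.6   (fibre)
  x1, x2, x3, x4 ≥ 0.
The cheapest feasible vertex uses only whole-barley bread, bananas; quinoa, broccoli are not used. Binding constraints: iron and fibre.
Solving gives x2 = 1.453, x4 = 2.1.
Total cost: 0.5·1.453 + 0.3·2.1 = 1.3565.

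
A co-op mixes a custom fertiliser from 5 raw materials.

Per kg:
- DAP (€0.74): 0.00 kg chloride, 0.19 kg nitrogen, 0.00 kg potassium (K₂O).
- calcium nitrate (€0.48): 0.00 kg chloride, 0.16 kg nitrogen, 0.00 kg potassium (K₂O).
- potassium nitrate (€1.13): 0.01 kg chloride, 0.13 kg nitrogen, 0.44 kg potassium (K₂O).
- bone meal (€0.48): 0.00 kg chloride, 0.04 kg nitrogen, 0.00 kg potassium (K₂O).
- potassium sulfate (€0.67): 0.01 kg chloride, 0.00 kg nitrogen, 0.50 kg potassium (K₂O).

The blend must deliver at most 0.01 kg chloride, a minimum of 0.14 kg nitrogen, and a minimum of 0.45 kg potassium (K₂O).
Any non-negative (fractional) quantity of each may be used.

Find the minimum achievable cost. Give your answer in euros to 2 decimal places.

€1.02

Let x1 = kg of DAP, x2 = kg of calcium nitrate, x3 = kg of potassium nitrate, x4 = kg of bone meal, x5 = kg of potassium sulfate.
min 0.74x1 + 0.48x2 + 1.13x3 + 0.48x4 + 0.67x5 s.t.:
  0.01x3 + 0.01x5 ≤ 0.01   (chloride)
  0.19x1 + 0.16x2 + 0.13x3 + 0.04x4 ≥ 0.14   (nitrogen)
  0.44x3 + 0.5x5 ≥ 0.45   (potassium (K₂O))
  x1, x2, x3, x4, x5 ≥ 0.
The minimum-cost mix takes nothing from DAP, potassium nitrate, bone meal — only calcium nitrate, potassium sulfate. There the nitrogen and potassium (K₂O) constraints are tight.
That vertex is x2 = 0.875, x5 = 0.9.
Cost = 0.48·0.875 + 0.67·0.9 = 1.0230.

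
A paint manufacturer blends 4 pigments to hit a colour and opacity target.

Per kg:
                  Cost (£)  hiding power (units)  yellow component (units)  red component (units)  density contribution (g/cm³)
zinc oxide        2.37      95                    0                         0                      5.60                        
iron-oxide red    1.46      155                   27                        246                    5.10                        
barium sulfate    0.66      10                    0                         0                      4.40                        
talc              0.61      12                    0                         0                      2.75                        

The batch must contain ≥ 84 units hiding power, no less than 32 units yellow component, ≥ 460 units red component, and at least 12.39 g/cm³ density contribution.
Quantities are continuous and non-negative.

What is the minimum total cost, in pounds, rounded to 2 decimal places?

Treat it as an LP. Let x1 = kg of zinc oxide, x2 = kg of iron-oxide red, x3 = kg of barium sulfate, x4 = kg of talc.
min 2.37x1 + 1.46x2 + 0.66x3 + 0.61x4 subject to:
  95x1 + 155x2 + 10x3 + 12x4 ≥ 84   (hiding power)
  27x2 ≥ 32   (yellow component)
  246x2 ≥ 460   (red component)
  5.6x1 + 5.1x2 + 4.4x3 + 2.75x4 ≥ 12.39   (density contribution)
  x1, x2, x3, x4 ≥ 0.
The minimum-cost mix takes nothing from zinc oxide, talc — only iron-oxide red, barium sulfate. Binding constraints: red component and density contribution.
That vertex is x2 = 1.87, x3 = 0.6485.
Total cost: 1.46·1.87 + 0.66·0.6485 = 3.1582.

£3.16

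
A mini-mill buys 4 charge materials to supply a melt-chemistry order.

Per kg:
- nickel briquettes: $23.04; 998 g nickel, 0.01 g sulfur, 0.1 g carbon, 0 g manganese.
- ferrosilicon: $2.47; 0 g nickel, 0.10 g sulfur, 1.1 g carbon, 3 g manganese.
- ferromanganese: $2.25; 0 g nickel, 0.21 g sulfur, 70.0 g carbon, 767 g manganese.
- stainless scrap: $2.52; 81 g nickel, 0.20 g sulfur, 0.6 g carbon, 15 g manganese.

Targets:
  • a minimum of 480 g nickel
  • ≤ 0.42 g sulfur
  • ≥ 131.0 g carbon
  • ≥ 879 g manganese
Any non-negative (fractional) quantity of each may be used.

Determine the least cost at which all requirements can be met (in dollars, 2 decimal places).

$15.29

Set it up as a linear program. Let x1 = kg of nickel briquettes, x2 = kg of ferrosilicon, x3 = kg of ferromanganese, x4 = kg of stainless scrap.
min 23.04x1 + 2.47x2 + 2.25x3 + 2.52x4 subject to:
  998x1 + 81x4 ≥ 480   (nickel)
  0.01x1 + 0.1x2 + 0.21x3 + 0.2x4 ≤ 0.42   (sulfur)
  0.1x1 + 1.1x2 + 70x3 + 0.6x4 ≥ 131   (carbon)
  3x2 + 767x3 + 15x4 ≥ 879   (manganese)
  x1, x2, x3, x4 ≥ 0.
At the optimum only nickel briquettes, ferromanganese are positive (ferrosilicon, stainless scrap = 0). There the nickel and carbon constraints are tight.
That vertex is x1 = 0.481, x3 = 1.871.
Cost = 23.04·0.481 + 2.25·1.871 = 15.2920.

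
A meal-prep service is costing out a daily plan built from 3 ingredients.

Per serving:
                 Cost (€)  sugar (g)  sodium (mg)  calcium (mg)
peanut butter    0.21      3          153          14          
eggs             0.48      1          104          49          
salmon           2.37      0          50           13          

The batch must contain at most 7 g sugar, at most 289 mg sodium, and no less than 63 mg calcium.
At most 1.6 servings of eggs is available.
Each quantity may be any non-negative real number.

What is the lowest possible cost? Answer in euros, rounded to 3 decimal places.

€0.617

Treat it as an LP. Let x1 = servings of peanut butter, x2 = servings of eggs, x3 = servings of salmon.
min 0.21x1 + 0.48x2 + 2.37x3 subject to:
  3x1 + 1x2 ≤ 7   (sugar)
  153x1 + 104x2 + 50x3 ≤ 289   (sodium)
  14x1 + 49x2 + 13x3 ≥ 63   (calcium)
  x2 ≤ 1.6
  x1, x2, x3 ≥ 0.
At the optimum only eggs is positive (peanut butter, salmon = 0). The calcium requirement is met with equality.
Optimal quantities: eggs = 1.286 servings.
Cost = 0.48·1.286 = 0.61728.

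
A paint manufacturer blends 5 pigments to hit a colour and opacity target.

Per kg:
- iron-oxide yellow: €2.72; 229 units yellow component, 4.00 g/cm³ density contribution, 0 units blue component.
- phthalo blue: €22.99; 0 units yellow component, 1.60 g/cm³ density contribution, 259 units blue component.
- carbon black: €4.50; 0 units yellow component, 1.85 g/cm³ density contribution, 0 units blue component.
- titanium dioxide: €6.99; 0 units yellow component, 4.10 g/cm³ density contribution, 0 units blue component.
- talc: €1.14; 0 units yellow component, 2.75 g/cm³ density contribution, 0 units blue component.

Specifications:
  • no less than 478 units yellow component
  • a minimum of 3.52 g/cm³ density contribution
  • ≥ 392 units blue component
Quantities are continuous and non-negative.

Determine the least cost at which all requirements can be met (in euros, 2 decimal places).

Let x1 = kg of iron-oxide yellow, x2 = kg of phthalo blue, x3 = kg of carbon black, x4 = kg of titanium dioxide, x5 = kg of talc.
Minimize 2.72x1 + 22.99x2 + 4.5x3 + 6.99x4 + 1.14x5 subject to:
  229x1 ≥ 478   (yellow component)
  4x1 + 1.6x2 + 1.85x3 + 4.1x4 + 2.75x5 ≥ 3.52   (density contribution)
  259x2 ≥ 392   (blue component)
  x1, x2, x3, x4, x5 ≥ 0.
The optimal basis is {iron-oxide yellow, phthalo blue}; carbon black, titanium dioxide, talc drop out. There the yellow component and blue component constraints are tight.
Solving gives x1 = 2.0873, x2 = 1.5135.
Total cost: 2.72·2.0873 + 22.99·1.5135 = 40.4728.

€40.47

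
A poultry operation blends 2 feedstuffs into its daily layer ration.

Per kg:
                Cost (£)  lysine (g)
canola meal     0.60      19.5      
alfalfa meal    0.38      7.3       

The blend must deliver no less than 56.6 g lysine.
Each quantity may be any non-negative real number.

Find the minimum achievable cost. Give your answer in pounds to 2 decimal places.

£1.74

Let x1 = kg of canola meal, x2 = kg of alfalfa meal.
min 0.6x1 + 0.38x2 subject to:
  19.5x1 + 7.3x2 ≥ 56.6   (lysine)
  x1, x2 ≥ 0.
The cheapest feasible vertex uses only canola meal; alfalfa meal is not used. Binding constraint: lysine.
Optimal quantities: canola meal = 2.903 kg.
Hence cost = 0.6·2.903 = £1.7418.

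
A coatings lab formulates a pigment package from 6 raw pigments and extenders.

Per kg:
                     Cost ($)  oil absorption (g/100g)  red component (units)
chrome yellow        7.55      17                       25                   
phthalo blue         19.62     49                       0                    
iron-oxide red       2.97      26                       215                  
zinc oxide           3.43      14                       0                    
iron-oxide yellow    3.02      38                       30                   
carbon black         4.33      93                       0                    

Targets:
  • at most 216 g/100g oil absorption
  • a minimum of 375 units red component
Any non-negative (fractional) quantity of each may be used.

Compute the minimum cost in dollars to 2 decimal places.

Treat it as an LP. Let x1 = kg of chrome yellow, x2 = kg of phthalo blue, x3 = kg of iron-oxide red, x4 = kg of zinc oxide, x5 = kg of iron-oxide yellow, x6 = kg of carbon black.
min 7.55x1 + 19.62x2 + 2.97x3 + 3.43x4 + 3.02x5 + 4.33x6 subject to:
  17x1 + 49x2 + 26x3 + 14x4 + 38x5 + 93x6 ≤ 216   (oil absorption)
  25x1 + 215x3 + 30x5 ≥ 375   (red component)
  x1, x2, x3, x4, x5, x6 ≥ 0.
The minimum-cost mix takes nothing from chrome yellow, phthalo blue, zinc oxide, iron-oxide yellow, carbon black — only iron-oxide red. Binding constraint: red component.
Solving gives x3 = 1.744.
Cost = 2.97·1.744 = 5.1797.

$5.18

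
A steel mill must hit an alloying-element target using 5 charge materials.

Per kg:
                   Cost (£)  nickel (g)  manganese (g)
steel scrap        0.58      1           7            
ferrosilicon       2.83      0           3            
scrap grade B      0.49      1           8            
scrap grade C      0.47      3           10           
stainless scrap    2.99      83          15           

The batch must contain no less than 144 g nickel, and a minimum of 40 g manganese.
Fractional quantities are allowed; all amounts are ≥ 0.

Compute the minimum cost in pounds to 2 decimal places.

Let x1 = kg of steel scrap, x2 = kg of ferrosilicon, x3 = kg of scrap grade B, x4 = kg of scrap grade C, x5 = kg of stainless scrap.
Minimise 0.58x1 + 2.83x2 + 0.49x3 + 0.47x4 + 2.99x5 s.t.:
  1x1 + 1x3 + 3x4 + 83x5 ≥ 144   (nickel)
  7x1 + 3x2 + 8x3 + 10x4 + 15x5 ≥ 40   (manganese)
  x1, x2, x3, x4, x5 ≥ 0.
The optimal basis is {scrap grade C, stainless scrap}; steel scrap, ferrosilicon, scrap grade B drop out. The nickel and manganese requirements are met with equality.
That vertex is x4 = 1.478, x5 = 1.682.
Hence cost = 0.47·1.478 + 2.99·1.682 = £5.7238.

£5.72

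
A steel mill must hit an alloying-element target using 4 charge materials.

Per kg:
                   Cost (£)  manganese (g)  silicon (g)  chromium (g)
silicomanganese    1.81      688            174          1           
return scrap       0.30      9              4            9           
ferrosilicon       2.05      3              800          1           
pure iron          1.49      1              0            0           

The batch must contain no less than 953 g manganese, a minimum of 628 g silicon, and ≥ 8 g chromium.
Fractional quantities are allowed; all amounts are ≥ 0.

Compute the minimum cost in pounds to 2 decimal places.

Treat it as an LP. Let x1 = kg of silicomanganese, x2 = kg of return scrap, x3 = kg of ferrosilicon, x4 = kg of pure iron.
Minimize 1.81x1 + 0.3x2 + 2.05x3 + 1.49x4 with:
  688x1 + 9x2 + 3x3 + 1x4 ≥ 953   (manganese)
  174x1 + 4x2 + 800x3 ≥ 628   (silicon)
  1x1 + 9x2 + 1x3 ≥ 8   (chromium)
  x1, x2, x3, x4 ≥ 0.
The minimum-cost mix takes nothing from pure iron — only silicomanganese, return scrap, ferrosilicon. Binding constraints: manganese, silicon, chromium.
Solving gives x1 = 1.374, x2 = 0.6826, x3 = 0.4827.
Total cost: 1.81·1.374 + 0.3·0.6826 + 2.05·0.4827 = 3.6813.

£3.68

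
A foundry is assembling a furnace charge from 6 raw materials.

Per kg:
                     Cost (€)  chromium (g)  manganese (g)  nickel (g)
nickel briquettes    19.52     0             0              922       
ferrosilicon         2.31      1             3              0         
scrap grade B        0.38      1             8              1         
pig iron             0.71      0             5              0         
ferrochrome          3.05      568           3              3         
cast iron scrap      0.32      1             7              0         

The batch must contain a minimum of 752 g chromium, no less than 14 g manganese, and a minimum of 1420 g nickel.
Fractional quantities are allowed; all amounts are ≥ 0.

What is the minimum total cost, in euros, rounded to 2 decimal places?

€34.46

Set it up as a linear program. Let x1 = kg of nickel briquettes, x2 = kg of ferrosilicon, x3 = kg of scrap grade B, x4 = kg of pig iron, x5 = kg of ferrochrome, x6 = kg of cast iron scrap.
Minimise 19.52x1 + 2.31x2 + 0.38x3 + 0.71x4 + 3.05x5 + 0.32x6 s.t.:
  1x2 + 1x3 + 568x5 + 1x6 ≥ 752   (chromium)
  3x2 + 8x3 + 5x4 + 3x5 + 7x6 ≥ 14   (manganese)
  922x1 + 1x3 + 3x5 ≥ 1420   (nickel)
  x1, x2, x3, x4, x5, x6 ≥ 0.
At the optimum only nickel briquettes, scrap grade B, ferrochrome are positive (ferrosilicon, pig iron, cast iron scrap = 0). There the chromium, manganese, nickel constraints are tight.
That vertex is x1 = 1.5345, x3 = 1.2543, x5 = 1.3217.
Objective = 19.52·1.5345 + 0.38·1.2543 + 3.05·1.3217 = 34.4613.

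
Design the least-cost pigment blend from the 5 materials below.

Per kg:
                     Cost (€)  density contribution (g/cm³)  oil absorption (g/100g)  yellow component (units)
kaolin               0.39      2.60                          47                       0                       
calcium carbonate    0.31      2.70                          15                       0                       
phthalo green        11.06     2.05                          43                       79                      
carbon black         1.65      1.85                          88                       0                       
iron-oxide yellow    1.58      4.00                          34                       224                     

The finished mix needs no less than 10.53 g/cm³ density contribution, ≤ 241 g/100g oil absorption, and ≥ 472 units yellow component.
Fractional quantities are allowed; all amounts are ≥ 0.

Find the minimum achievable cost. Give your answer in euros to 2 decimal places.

Let x1 = kg of kaolin, x2 = kg of calcium carbonate, x3 = kg of phthalo green, x4 = kg of carbon black, x5 = kg of iron-oxide yellow.
min 0.39x1 + 0.31x2 + 11.06x3 + 1.65x4 + 1.58x5 s.t.:
  2.6x1 + 2.7x2 + 2.05x3 + 1.85x4 + 4x5 ≥ 10.53   (density contribution)
  47x1 + 15x2 + 43x3 + 88x4 + 34x5 ≤ 241   (oil absorption)
  79x3 + 224x5 ≥ 472   (yellow component)
  x1, x2, x3, x4, x5 ≥ 0.
The minimum-cost mix takes nothing from kaolin, phthalo green, carbon black — only calcium carbonate, iron-oxide yellow. There the density contribution and yellow component constraints are tight.
So calcium carbonate = 0.7783 kg, iron-oxide yellow = 2.107 kg.
Cost = 0.31·0.7783 + 1.58·2.107 = 3.5703.

€3.57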